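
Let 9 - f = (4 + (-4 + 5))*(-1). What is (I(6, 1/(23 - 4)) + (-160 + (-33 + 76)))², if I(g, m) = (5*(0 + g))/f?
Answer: 646416/49 ≈ 13192.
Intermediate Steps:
f = 14 (f = 9 - (4 + (-4 + 5))*(-1) = 9 - (4 + 1)*(-1) = 9 - 5*(-1) = 9 - 1*(-5) = 9 + 5 = 14)
I(g, m) = 5*g/14 (I(g, m) = (5*(0 + g))/14 = (5*g)*(1/14) = 5*g/14)
(I(6, 1/(23 - 4)) + (-160 + (-33 + 76)))² = ((5/14)*6 + (-160 + (-33 + 76)))² = (15/7 + (-160 + 43))² = (15/7 - 117)² = (-804/7)² = 646416/49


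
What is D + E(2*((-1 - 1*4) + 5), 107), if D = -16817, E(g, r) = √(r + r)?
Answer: -16817 + √214 ≈ -16802.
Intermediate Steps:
E(g, r) = √2*√r (E(g, r) = √(2*r) = √2*√r)
D + E(2*((-1 - 1*4) + 5), 107) = -16817 + √2*√107 = -16817 + √214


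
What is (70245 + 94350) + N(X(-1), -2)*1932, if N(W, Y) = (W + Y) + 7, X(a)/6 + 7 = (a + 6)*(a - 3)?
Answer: -138729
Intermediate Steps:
X(a) = -42 + 6*(-3 + a)*(6 + a) (X(a) = -42 + 6*((a + 6)*(a - 3)) = -42 + 6*((6 + a)*(-3 + a)) = -42 + 6*((-3 + a)*(6 + a)) = -42 + 6*(-3 + a)*(6 + a))
N(W, Y) = 7 + W + Y
(70245 + 94350) + N(X(-1), -2)*1932 = (70245 + 94350) + (7 + (-150 + 6*(-1)² + 18*(-1)) - 2)*1932 = 164595 + (7 + (-150 + 6*1 - 18) - 2)*1932 = 164595 + (7 + (-150 + 6 - 18) - 2)*1932 = 164595 + (7 - 162 - 2)*1932 = 164595 - 157*1932 = 164595 - 303324 = -138729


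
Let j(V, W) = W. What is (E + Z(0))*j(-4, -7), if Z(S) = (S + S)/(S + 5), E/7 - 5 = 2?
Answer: -343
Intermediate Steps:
E = 49 (E = 35 + 7*2 = 35 + 14 = 49)
Z(S) = 2*S/(5 + S) (Z(S) = (2*S)/(5 + S) = 2*S/(5 + S))
(E + Z(0))*j(-4, -7) = (49 + 2*0/(5 + 0))*(-7) = (49 + 2*0/5)*(-7) = (49 + 2*0*(1/5))*(-7) = (49 + 0)*(-7) = 49*(-7) = -343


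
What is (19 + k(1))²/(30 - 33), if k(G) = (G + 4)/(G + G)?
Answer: -1849/12 ≈ -154.08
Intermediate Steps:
k(G) = (4 + G)/(2*G) (k(G) = (4 + G)/((2*G)) = (4 + G)*(1/(2*G)) = (4 + G)/(2*G))
(19 + k(1))²/(30 - 33) = (19 + (½)*(4 + 1)/1)²/(30 - 33) = (19 + (½)*1*5)²/(-3) = -(19 + 5/2)²/3 = -(43/2)²/3 = -⅓*1849/4 = -1849/12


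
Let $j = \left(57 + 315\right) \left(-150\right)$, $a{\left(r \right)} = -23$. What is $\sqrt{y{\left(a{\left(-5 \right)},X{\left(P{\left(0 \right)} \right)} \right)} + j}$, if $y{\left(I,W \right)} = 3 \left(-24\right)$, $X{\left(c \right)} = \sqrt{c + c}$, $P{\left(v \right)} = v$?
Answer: $24 i \sqrt{97} \approx 236.37 i$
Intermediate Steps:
$X{\left(c \right)} = \sqrt{2} \sqrt{c}$ ($X{\left(c \right)} = \sqrt{2 c} = \sqrt{2} \sqrt{c}$)
$y{\left(I,W \right)} = -72$
$j = -55800$ ($j = 372 \left(-150\right) = -55800$)
$\sqrt{y{\left(a{\left(-5 \right)},X{\left(P{\left(0 \right)} \right)} \right)} + j} = \sqrt{-72 - 55800} = \sqrt{-55872} = 24 i \sqrt{97}$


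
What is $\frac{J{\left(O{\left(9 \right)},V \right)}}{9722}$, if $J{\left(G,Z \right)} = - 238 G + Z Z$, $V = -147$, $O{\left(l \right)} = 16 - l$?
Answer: $\frac{19943}{9722} \approx 2.0513$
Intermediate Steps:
$J{\left(G,Z \right)} = Z^{2} - 238 G$ ($J{\left(G,Z \right)} = - 238 G + Z^{2} = Z^{2} - 238 G$)
$\frac{J{\left(O{\left(9 \right)},V \right)}}{9722} = \frac{\left(-147\right)^{2} - 238 \left(16 - 9\right)}{9722} = \left(21609 - 238 \left(16 - 9\right)\right) \frac{1}{9722} = \left(21609 - 1666\right) \frac{1}{9722} = 19943 \cdot \frac{1}{9722} = \frac{19943}{9722}$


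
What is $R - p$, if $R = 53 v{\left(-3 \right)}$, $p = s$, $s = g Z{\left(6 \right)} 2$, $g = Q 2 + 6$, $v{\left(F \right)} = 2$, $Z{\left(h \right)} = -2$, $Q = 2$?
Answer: $146$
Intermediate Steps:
$g = 10$ ($g = 2 \cdot 2 + 6 = 4 + 6 = 10$)
$s = -40$ ($s = 10 \left(-2\right) 2 = \left(-20\right) 2 = -40$)
$p = -40$
$R = 106$ ($R = 53 \cdot 2 = 106$)
$R - p = 106 - -40 = 106 + 40 = 146$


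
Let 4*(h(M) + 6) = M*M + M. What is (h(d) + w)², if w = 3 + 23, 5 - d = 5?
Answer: 400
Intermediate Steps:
d = 0 (d = 5 - 1*5 = 5 - 5 = 0)
h(M) = -6 + M/4 + M²/4 (h(M) = -6 + (M*M + M)/4 = -6 + (M² + M)/4 = -6 + (M + M²)/4 = -6 + (M/4 + M²/4) = -6 + M/4 + M²/4)
w = 26
(h(d) + w)² = ((-6 + (¼)*0 + (¼)*0²) + 26)² = ((-6 + 0 + (¼)*0) + 26)² = ((-6 + 0 + 0) + 26)² = (-6 + 26)² = 20² = 400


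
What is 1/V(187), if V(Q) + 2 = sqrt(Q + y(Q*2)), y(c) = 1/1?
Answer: 1/92 + sqrt(47)/92 ≈ 0.085388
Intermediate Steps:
y(c) = 1
V(Q) = -2 + sqrt(1 + Q) (V(Q) = -2 + sqrt(Q + 1) = -2 + sqrt(1 + Q))
1/V(187) = 1/(-2 + sqrt(1 + 187)) = 1/(-2 + sqrt(188)) = 1/(-2 + 2*sqrt(47))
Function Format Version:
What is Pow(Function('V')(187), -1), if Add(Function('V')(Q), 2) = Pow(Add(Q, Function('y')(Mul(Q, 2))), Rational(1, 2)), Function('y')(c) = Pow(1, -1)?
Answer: Add(Rational(1, 92), Mul(Rational(1, 92), Pow(47, Rational(1, 2)))) ≈ 0.085388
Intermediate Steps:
Function('y')(c) = 1
Function('V')(Q) = Add(-2, Pow(Add(1, Q), Rational(1, 2))) (Function('V')(Q) = Add(-2, Pow(Add(Q, 1), Rational(1, 2))) = Add(-2, Pow(Add(1, Q), Rational(1, 2))))
Pow(Function('V')(187), -1) = Pow(Add(-2, Pow(Add(1, 187), Rational(1, 2))), -1) = Pow(Add(-2, Pow(188, Rational(1, 2))), -1) = Pow(Add(-2, Mul(2, Pow(47, Rational(1, 2)))), -1)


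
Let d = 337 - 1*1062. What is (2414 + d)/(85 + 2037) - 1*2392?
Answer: -5074135/2122 ≈ -2391.2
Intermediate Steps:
d = -725 (d = 337 - 1062 = -725)
(2414 + d)/(85 + 2037) - 1*2392 = (2414 - 725)/(85 + 2037) - 1*2392 = 1689/2122 - 2392 = -5074135/2122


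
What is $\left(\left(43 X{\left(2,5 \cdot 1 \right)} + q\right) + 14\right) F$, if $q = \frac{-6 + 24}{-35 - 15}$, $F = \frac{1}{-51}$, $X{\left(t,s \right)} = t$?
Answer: $- \frac{2491}{1275} \approx -1.9537$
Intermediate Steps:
$F = - \frac{1}{51} \approx -0.019608$
$q = - \frac{9}{25}$ ($q = \frac{18}{-50} = 18 \left(- \frac{1}{50}\right) = - \frac{9}{25} \approx -0.36$)
$\left(\left(43 X{\left(2,5 \cdot 1 \right)} + q\right) + 14\right) F = \left(\left(43 \cdot 2 - \frac{9}{25}\right) + 14\right) \left(- \frac{1}{51}\right) = \left(\left(86 - \frac{9}{25}\right) + 14\right) \left(- \frac{1}{51}\right) = \left(\frac{2141}{25} + 14\right) \left(- \frac{1}{51}\right) = \frac{2491}{25} \left(- \frac{1}{51}\right) = - \frac{2491}{1275}$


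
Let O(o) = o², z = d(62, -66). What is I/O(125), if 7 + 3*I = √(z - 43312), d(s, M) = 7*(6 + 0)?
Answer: -7/46875 + I*√43270/46875 ≈ -0.00014933 + 0.0044376*I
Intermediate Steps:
d(s, M) = 42 (d(s, M) = 7*6 = 42)
z = 42
I = -7/3 + I*√43270/3 (I = -7/3 + √(42 - 43312)/3 = -7/3 + √(-43270)/3 = -7/3 + (I*√43270)/3 = -7/3 + I*√43270/3 ≈ -2.3333 + 69.338*I)
I/O(125) = (-7/3 + I*√43270/3)/(125²) = (-7/3 + I*√43270/3)/15625 = (-7/3 + I*√43270/3)*(1/15625) = -7/46875 + I*√43270/46875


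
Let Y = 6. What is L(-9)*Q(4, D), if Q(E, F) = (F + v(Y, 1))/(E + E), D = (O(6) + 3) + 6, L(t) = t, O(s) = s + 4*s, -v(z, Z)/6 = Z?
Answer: -297/8 ≈ -37.125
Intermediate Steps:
v(z, Z) = -6*Z
O(s) = 5*s
D = 39 (D = (5*6 + 3) + 6 = (30 + 3) + 6 = 33 + 6 = 39)
Q(E, F) = (-6 + F)/(2*E) (Q(E, F) = (F - 6*1)/(E + E) = (F - 6)/((2*E)) = (-6 + F)*(1/(2*E)) = (-6 + F)/(2*E))
L(-9)*Q(4, D) = -9*(-6 + 39)/(2*4) = -9*33/(2*4) = -9*33/8 = -297/8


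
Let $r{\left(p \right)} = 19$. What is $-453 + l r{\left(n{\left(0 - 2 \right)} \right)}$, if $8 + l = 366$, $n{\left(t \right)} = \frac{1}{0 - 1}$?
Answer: $6349$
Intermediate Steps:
$n{\left(t \right)} = -1$ ($n{\left(t \right)} = \frac{1}{-1} = -1$)
$l = 358$ ($l = -8 + 366 = 358$)
$-453 + l r{\left(n{\left(0 - 2 \right)} \right)} = -453 + 358 \cdot 19 = -453 + 6802 = 6349$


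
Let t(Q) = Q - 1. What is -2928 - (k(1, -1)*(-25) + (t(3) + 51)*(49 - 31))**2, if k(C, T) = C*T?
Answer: -961369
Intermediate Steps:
t(Q) = -1 + Q
-2928 - (k(1, -1)*(-25) + (t(3) + 51)*(49 - 31))**2 = -2928 - ((1*(-1))*(-25) + ((-1 + 3) + 51)*(49 - 31))**2 = -2928 - (-1*(-25) + (2 + 51)*18)**2 = -2928 - (25 + 53*18)**2 = -2928 - (25 + 954)**2 = -2928 - 1*979**2 = -2928 - 1*958441 = -2928 - 958441 = -961369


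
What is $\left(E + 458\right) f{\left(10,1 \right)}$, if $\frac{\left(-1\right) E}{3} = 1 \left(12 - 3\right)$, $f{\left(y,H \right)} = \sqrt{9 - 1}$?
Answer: $862 \sqrt{2} \approx 1219.1$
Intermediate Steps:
$f{\left(y,H \right)} = 2 \sqrt{2}$ ($f{\left(y,H \right)} = \sqrt{8} = 2 \sqrt{2}$)
$E = -27$ ($E = - 3 \cdot 1 \left(12 - 3\right) = - 3 \cdot 1 \cdot 9 = \left(-3\right) 9 = -27$)
$\left(E + 458\right) f{\left(10,1 \right)} = \left(-27 + 458\right) 2 \sqrt{2} = 431 \cdot 2 \sqrt{2} = 862 \sqrt{2}$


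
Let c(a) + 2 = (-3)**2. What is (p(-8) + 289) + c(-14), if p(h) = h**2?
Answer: 360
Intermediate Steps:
c(a) = 7 (c(a) = -2 + (-3)**2 = -2 + 9 = 7)
(p(-8) + 289) + c(-14) = ((-8)**2 + 289) + 7 = (64 + 289) + 7 = 353 + 7 = 360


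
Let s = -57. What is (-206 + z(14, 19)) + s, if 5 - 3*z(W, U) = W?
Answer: -266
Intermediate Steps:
z(W, U) = 5/3 - W/3
(-206 + z(14, 19)) + s = (-206 + (5/3 - 1/3*14)) - 57 = (-206 + (5/3 - 14/3)) - 57 = (-206 - 3) - 57 = -209 - 57 = -266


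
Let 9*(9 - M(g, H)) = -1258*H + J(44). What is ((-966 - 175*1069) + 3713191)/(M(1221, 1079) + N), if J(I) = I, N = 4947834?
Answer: 423018/611839 ≈ 0.69139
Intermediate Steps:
M(g, H) = 37/9 + 1258*H/9 (M(g, H) = 9 - (-1258*H + 44)/9 = 9 - (44 - 1258*H)/9 = 9 + (-44/9 + 1258*H/9) = 37/9 + 1258*H/9)
((-966 - 175*1069) + 3713191)/(M(1221, 1079) + N) = ((-966 - 175*1069) + 3713191)/((37/9 + (1258/9)*1079) + 4947834) = ((-966 - 187075) + 3713191)/((37/9 + 1357382/9) + 4947834) = (-188041 + 3713191)/(452473/3 + 4947834) = 3525150/(15295975/3) = 3525150*(3/15295975) = 423018/611839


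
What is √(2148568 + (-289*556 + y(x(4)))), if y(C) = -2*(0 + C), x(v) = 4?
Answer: 2*√496969 ≈ 1409.9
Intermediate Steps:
y(C) = -2*C
√(2148568 + (-289*556 + y(x(4)))) = √(2148568 + (-289*556 - 2*4)) = √(2148568 + (-160684 - 8)) = √(2148568 - 160692) = √1987876 = 2*√496969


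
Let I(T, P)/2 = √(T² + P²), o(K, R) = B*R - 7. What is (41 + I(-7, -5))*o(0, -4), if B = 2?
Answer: -615 - 30*√74 ≈ -873.07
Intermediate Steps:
o(K, R) = -7 + 2*R (o(K, R) = 2*R - 7 = -7 + 2*R)
I(T, P) = 2*√(P² + T²) (I(T, P) = 2*√(T² + P²) = 2*√(P² + T²))
(41 + I(-7, -5))*o(0, -4) = (41 + 2*√((-5)² + (-7)²))*(-7 + 2*(-4)) = (41 + 2*√(25 + 49))*(-7 - 8) = (41 + 2*√74)*(-15) = -615 - 30*√74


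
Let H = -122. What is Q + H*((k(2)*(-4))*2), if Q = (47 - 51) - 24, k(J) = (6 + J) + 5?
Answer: 12660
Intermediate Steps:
k(J) = 11 + J
Q = -28 (Q = -4 - 24 = -28)
Q + H*((k(2)*(-4))*2) = -28 - 122*(11 + 2)*(-4)*2 = -28 - 122*13*(-4)*2 = -28 - (-6344)*2 = -28 - 122*(-104) = -28 + 12688 = 12660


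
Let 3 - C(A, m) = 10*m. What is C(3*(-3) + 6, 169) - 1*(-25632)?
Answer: 23945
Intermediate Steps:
C(A, m) = 3 - 10*m
C(3*(-3) + 6, 169) - 1*(-25632) = (3 - 10*169) - 1*(-25632) = (3 - 1690) + 25632 = -1687 + 25632 = 23945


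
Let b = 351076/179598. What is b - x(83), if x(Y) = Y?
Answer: -7277779/89799 ≈ -81.045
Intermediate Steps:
b = 175538/89799 (b = 351076*(1/179598) = 175538/89799 ≈ 1.9548)
b - x(83) = 175538/89799 - 1*83 = 175538/89799 - 83 = -7277779/89799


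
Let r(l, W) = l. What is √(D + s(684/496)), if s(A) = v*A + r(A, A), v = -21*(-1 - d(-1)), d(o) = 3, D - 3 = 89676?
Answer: √345176661/62 ≈ 299.66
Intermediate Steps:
D = 89679 (D = 3 + 89676 = 89679)
v = 84 (v = -21*(-1 - 1*3) = -21*(-1 - 3) = -21*(-4) = 84)
s(A) = 85*A (s(A) = 84*A + A = 85*A)
√(D + s(684/496)) = √(89679 + 85*(684/496)) = √(89679 + 85*(684*(1/496))) = √(89679 + 85*(171/124)) = √(89679 + 14535/124) = √(11134731/124) = √345176661/62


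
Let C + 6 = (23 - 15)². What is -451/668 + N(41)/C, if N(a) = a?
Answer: 615/19372 ≈ 0.031747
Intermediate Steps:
C = 58 (C = -6 + (23 - 15)² = -6 + 8² = -6 + 64 = 58)
-451/668 + N(41)/C = -451/668 + 41/58 = 615/19372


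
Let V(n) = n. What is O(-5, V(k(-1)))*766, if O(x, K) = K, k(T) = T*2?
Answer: -1532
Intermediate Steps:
k(T) = 2*T
O(-5, V(k(-1)))*766 = (2*(-1))*766 = -2*766 = -1532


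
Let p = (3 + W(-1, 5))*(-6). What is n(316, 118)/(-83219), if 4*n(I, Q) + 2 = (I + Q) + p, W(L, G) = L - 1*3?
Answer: -219/166438 ≈ -0.0013158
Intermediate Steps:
W(L, G) = -3 + L (W(L, G) = L - 3 = -3 + L)
p = 6 (p = (3 + (-3 - 1))*(-6) = (3 - 4)*(-6) = -1*(-6) = 6)
n(I, Q) = 1 + I/4 + Q/4 (n(I, Q) = -½ + ((I + Q) + 6)/4 = -½ + (6 + I + Q)/4 = -½ + (3/2 + I/4 + Q/4) = 1 + I/4 + Q/4)
n(316, 118)/(-83219) = (1 + (¼)*316 + (¼)*118)/(-83219) = (1 + 79 + 59/2)*(-1/83219) = (219/2)*(-1/83219) = -219/166438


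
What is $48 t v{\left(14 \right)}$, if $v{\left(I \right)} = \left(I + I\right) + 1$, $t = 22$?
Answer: $30624$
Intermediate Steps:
$v{\left(I \right)} = 1 + 2 I$ ($v{\left(I \right)} = 2 I + 1 = 1 + 2 I$)
$48 t v{\left(14 \right)} = 48 \cdot 22 \left(1 + 2 \cdot 14\right) = 1056 \left(1 + 28\right) = 1056 \cdot 29 = 30624$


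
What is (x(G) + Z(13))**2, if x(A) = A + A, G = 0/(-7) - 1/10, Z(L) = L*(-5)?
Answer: 106276/25 ≈ 4251.0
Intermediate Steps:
Z(L) = -5*L
G = -1/10 (G = 0*(-1/7) - 1*1/10 = 0 - 1/10 = -1/10 ≈ -0.10000)
x(A) = 2*A
(x(G) + Z(13))**2 = (2*(-1/10) - 5*13)**2 = (-1/5 - 65)**2 = (-326/5)**2 = 106276/25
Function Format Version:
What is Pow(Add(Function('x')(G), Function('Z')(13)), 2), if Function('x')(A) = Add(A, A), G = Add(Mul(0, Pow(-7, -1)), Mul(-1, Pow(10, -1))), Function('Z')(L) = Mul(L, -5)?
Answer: Rational(106276, 25) ≈ 4251.0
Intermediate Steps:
Function('Z')(L) = Mul(-5, L)
G = Rational(-1, 10) (G = Add(Mul(0, Rational(-1, 7)), Mul(-1, Rational(1, 10))) = Add(0, Rational(-1, 10)) = Rational(-1, 10) ≈ -0.10000)
Function('x')(A) = Mul(2, A)
Pow(Add(Function('x')(G), Function('Z')(13)), 2) = Pow(Add(Mul(2, Rational(-1, 10)), Mul(-5, 13)), 2) = Pow(Add(Rational(-1, 5), -65), 2) = Pow(Rational(-326, 5), 2) = Rational(106276, 25)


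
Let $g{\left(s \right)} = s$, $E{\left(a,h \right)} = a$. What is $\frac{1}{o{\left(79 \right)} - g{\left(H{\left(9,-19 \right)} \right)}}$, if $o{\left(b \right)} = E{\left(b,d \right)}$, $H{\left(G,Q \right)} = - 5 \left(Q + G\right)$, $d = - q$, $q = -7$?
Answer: $\frac{1}{29} \approx 0.034483$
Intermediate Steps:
$d = 7$ ($d = \left(-1\right) \left(-7\right) = 7$)
$H{\left(G,Q \right)} = - 5 G - 5 Q$ ($H{\left(G,Q \right)} = - 5 \left(G + Q\right) = - 5 G - 5 Q$)
$o{\left(b \right)} = b$
$\frac{1}{o{\left(79 \right)} - g{\left(H{\left(9,-19 \right)} \right)}} = \frac{1}{79 - \left(\left(-5\right) 9 - -95\right)} = \frac{1}{79 - \left(-45 + 95\right)} = \frac{1}{79 - 50} = \frac{1}{29}$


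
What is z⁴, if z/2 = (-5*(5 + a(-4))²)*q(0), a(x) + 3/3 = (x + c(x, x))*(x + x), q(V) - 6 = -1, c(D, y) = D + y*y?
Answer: 1049760000000000000000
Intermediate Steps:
c(D, y) = D + y²
q(V) = 5 (q(V) = 6 - 1 = 5)
a(x) = -1 + 2*x*(x² + 2*x) (a(x) = -1 + (x + (x + x²))*(x + x) = -1 + (x² + 2*x)*(2*x) = -1 + 2*x*(x² + 2*x))
z = -180000 (z = 2*(-5*(5 + (-1 + 2*(-4)³ + 4*(-4)²))²*5) = 2*(-5*(5 + (-1 + 2*(-64) + 4*16))²*5) = 2*(-5*(5 + (-1 - 128 + 64))²*5) = 2*(-5*(5 - 65)²*5) = 2*(-5*(-60)²*5) = 2*(-5*3600*5) = 2*(-18000*5) = 2*(-90000) = -180000)
z⁴ = (-180000)⁴ = 1049760000000000000000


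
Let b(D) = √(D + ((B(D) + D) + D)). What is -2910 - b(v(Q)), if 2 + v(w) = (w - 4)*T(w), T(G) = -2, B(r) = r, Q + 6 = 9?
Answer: -2910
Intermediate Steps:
Q = 3 (Q = -6 + 9 = 3)
v(w) = 6 - 2*w (v(w) = -2 + (w - 4)*(-2) = -2 + (-4 + w)*(-2) = -2 + (8 - 2*w) = 6 - 2*w)
b(D) = 2*√D (b(D) = √(D + ((D + D) + D)) = √(D + (2*D + D)) = √(D + 3*D) = √(4*D) = 2*√D)
-2910 - b(v(Q)) = -2910 - 2*√(6 - 2*3) = -2910 - 2*√(6 - 6) = -2910 - 2*√0 = -2910 - 2*0 = -2910 - 1*0 = -2910 + 0 = -2910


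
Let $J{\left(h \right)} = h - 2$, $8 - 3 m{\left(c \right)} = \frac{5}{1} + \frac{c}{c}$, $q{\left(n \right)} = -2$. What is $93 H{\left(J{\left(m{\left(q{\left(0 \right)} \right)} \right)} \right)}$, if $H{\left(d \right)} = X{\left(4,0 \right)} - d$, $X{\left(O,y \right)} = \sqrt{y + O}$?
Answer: $310$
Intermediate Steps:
$X{\left(O,y \right)} = \sqrt{O + y}$
$m{\left(c \right)} = \frac{2}{3}$ ($m{\left(c \right)} = \frac{8}{3} - \frac{\frac{5}{1} + \frac{c}{c}}{3} = \frac{8}{3} - \frac{5 \cdot 1 + 1}{3} = \frac{8}{3} - \frac{5 + 1}{3} = \frac{8}{3} - 2 = \frac{2}{3}$)
$J{\left(h \right)} = -2 + h$ ($J{\left(h \right)} = h - 2 = -2 + h$)
$H{\left(d \right)} = 2 - d$ ($H{\left(d \right)} = \sqrt{4 + 0} - d = \sqrt{4} - d = 2 - d$)
$93 H{\left(J{\left(m{\left(q{\left(0 \right)} \right)} \right)} \right)} = 93 \left(2 - \left(-2 + \frac{2}{3}\right)\right) = 93 \left(2 - - \frac{4}{3}\right) = 93 \left(2 + \frac{4}{3}\right) = 93 \cdot \frac{10}{3} = 310$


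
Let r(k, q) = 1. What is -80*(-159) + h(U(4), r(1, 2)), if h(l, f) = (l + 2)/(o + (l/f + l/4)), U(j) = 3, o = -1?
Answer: 139940/11 ≈ 12722.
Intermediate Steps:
h(l, f) = (2 + l)/(-1 + l/4 + l/f) (h(l, f) = (l + 2)/(-1 + (l/f + l/4)) = (2 + l)/(-1 + (l/f + l*(¼))) = (2 + l)/(-1 + (l/f + l/4)) = (2 + l)/(-1 + (l/4 + l/f)) = (2 + l)/(-1 + l/4 + l/f))
-80*(-159) + h(U(4), r(1, 2)) = -80*(-159) + 4*1*(2 + 3)/(-4*1 + 4*3 + 1*3) = 12720 + 4*1*5/(-4 + 12 + 3) = 12720 + 4*1*5/11 = 12720 + 4*1*(1/11)*5 = 12720 + 20/11 = 139940/11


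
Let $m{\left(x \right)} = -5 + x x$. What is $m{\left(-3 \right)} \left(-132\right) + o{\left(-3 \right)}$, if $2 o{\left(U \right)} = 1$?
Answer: $- \frac{1055}{2} \approx -527.5$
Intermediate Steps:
$o{\left(U \right)} = \frac{1}{2}$ ($o{\left(U \right)} = \frac{1}{2} \cdot 1 = \frac{1}{2}$)
$m{\left(x \right)} = -5 + x^{2}$
$m{\left(-3 \right)} \left(-132\right) + o{\left(-3 \right)} = \left(-5 + \left(-3\right)^{2}\right) \left(-132\right) + \frac{1}{2} = \left(-5 + 9\right) \left(-132\right) + \frac{1}{2} = 4 \left(-132\right) + \frac{1}{2} = -528 + \frac{1}{2} = - \frac{1055}{2}$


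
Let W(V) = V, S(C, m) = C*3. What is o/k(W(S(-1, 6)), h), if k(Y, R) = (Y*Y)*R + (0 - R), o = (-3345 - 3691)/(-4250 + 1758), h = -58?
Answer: -1759/289072 ≈ -0.0060850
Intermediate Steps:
S(C, m) = 3*C
o = 1759/623 (o = -7036/(-2492) = -7036*(-1/2492) = 1759/623 ≈ 2.8234)
k(Y, R) = -R + R*Y**2 (k(Y, R) = Y**2*R - R = R*Y**2 - R = -R + R*Y**2)
o/k(W(S(-1, 6)), h) = 1759/(623*((-58*(-1 + (3*(-1))**2)))) = 1759/(623*((-58*(-1 + (-3)**2)))) = 1759/(623*((-58*(-1 + 9)))) = 1759/(623*((-58*8))) = (1759/623)/(-464) = (1759/623)*(-1/464) = -1759/289072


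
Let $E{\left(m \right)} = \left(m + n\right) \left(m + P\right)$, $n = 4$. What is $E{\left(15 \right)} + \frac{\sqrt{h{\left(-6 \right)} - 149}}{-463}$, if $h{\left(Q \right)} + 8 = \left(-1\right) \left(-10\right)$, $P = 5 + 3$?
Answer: $437 - \frac{7 i \sqrt{3}}{463} \approx 437.0 - 0.026187 i$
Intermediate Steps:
$P = 8$
$E{\left(m \right)} = \left(4 + m\right) \left(8 + m\right)$ ($E{\left(m \right)} = \left(m + 4\right) \left(m + 8\right) = \left(4 + m\right) \left(8 + m\right)$)
$h{\left(Q \right)} = 2$ ($h{\left(Q \right)} = -8 - -10 = -8 + 10 = 2$)
$E{\left(15 \right)} + \frac{\sqrt{h{\left(-6 \right)} - 149}}{-463} = \left(32 + 15^{2} + 12 \cdot 15\right) + \frac{\sqrt{2 - 149}}{-463} = \left(32 + 225 + 180\right) + \sqrt{-147} \left(- \frac{1}{463}\right) = 437 + 7 i \sqrt{3} \left(- \frac{1}{463}\right) = 437 - \frac{7 i \sqrt{3}}{463}$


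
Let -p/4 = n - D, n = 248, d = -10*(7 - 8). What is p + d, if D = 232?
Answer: -54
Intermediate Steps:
d = 10 (d = -10*(-1) = 10)
p = -64 (p = -4*(248 - 1*232) = -4*(248 - 232) = -4*16 = -64)
p + d = -64 + 10 = -54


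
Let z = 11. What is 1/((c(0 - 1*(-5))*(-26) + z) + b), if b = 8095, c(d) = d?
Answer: 1/7976 ≈ 0.00012538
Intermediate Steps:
1/((c(0 - 1*(-5))*(-26) + z) + b) = 1/(((0 - 1*(-5))*(-26) + 11) + 8095) = 1/(((0 + 5)*(-26) + 11) + 8095) = 1/((5*(-26) + 11) + 8095) = 1/((-130 + 11) + 8095) = 1/(-119 + 8095) = 1/7976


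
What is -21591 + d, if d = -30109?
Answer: -51700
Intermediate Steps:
-21591 + d = -21591 - 30109 = -51700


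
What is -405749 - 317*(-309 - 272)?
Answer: -221572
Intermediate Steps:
-405749 - 317*(-309 - 272) = -405749 - 317*(-581) = -405749 - 1*(-184177) = -405749 + 184177 = -221572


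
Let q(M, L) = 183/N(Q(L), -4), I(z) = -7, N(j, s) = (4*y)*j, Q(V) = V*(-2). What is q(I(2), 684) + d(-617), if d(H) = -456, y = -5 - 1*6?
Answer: -9149123/20064 ≈ -456.00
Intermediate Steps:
y = -11 (y = -5 - 6 = -11)
Q(V) = -2*V
N(j, s) = -44*j (N(j, s) = (4*(-11))*j = -44*j)
q(M, L) = 183/(88*L) (q(M, L) = 183/((-(-88)*L)) = 183/((88*L)) = 183*(1/(88*L)) = 183/(88*L))
q(I(2), 684) + d(-617) = (183/88)/684 - 456 = (183/88)*(1/684) - 456 = 61/20064 - 456 = -9149123/20064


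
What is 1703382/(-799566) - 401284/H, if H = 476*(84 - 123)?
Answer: 927023908/47574177 ≈ 19.486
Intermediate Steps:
H = -18564 (H = 476*(-39) = -18564)
1703382/(-799566) - 401284/H = 1703382/(-799566) - 401284/(-18564) = 1703382*(-1/799566) - 401284*(-1/18564) = -283897/133261 + 7717/357 = 927023908/47574177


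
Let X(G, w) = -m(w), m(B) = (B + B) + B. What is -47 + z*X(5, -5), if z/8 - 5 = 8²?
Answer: 8233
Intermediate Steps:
m(B) = 3*B (m(B) = 2*B + B = 3*B)
z = 552 (z = 40 + 8*8² = 40 + 8*64 = 40 + 512 = 552)
X(G, w) = -3*w
-47 + z*X(5, -5) = -47 + 552*(-3*(-5)) = -47 + 552*15 = -47 + 8280 = 8233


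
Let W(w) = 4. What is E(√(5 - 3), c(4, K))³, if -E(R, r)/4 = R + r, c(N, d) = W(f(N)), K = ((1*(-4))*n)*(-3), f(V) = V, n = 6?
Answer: -5632 - 3200*√2 ≈ -10157.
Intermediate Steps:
K = 72 (K = ((1*(-4))*6)*(-3) = -4*6*(-3) = -24*(-3) = 72)
c(N, d) = 4
E(R, r) = -4*R - 4*r (E(R, r) = -4*(R + r) = -4*R - 4*r)
E(√(5 - 3), c(4, K))³ = (-4*√(5 - 3) - 4*4)³ = (-4*√2 - 16)³ = (-16 - 4*√2)³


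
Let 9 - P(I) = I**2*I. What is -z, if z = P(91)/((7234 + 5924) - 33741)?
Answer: -753562/20583 ≈ -36.611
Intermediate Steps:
P(I) = 9 - I**3 (P(I) = 9 - I**2*I = 9 - I**3)
z = 753562/20583 (z = (9 - 1*91**3)/((7234 + 5924) - 33741) = (9 - 1*753571)/(13158 - 33741) = (9 - 753571)/(-20583) = -753562*(-1/20583) = 753562/20583 ≈ 36.611)
-z = -1*753562/20583 = -753562/20583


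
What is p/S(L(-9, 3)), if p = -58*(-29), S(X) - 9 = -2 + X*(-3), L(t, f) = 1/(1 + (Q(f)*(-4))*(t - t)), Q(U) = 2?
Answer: 841/2 ≈ 420.50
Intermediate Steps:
L(t, f) = 1 (L(t, f) = 1/(1 + (2*(-4))*(t - t)) = 1/(1 - 8*0) = 1/(1 + 0) = 1/1 = 1)
S(X) = 7 - 3*X (S(X) = 9 + (-2 + X*(-3)) = 9 + (-2 - 3*X) = 7 - 3*X)
p = 1682
p/S(L(-9, 3)) = 1682/(7 - 3*1) = 1682/(7 - 3) = 1682/4 = 1682*(1/4) = 841/2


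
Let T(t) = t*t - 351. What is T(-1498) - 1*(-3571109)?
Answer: 5814762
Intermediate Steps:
T(t) = -351 + t² (T(t) = t² - 351 = -351 + t²)
T(-1498) - 1*(-3571109) = (-351 + (-1498)²) - 1*(-3571109) = (-351 + 2244004) + 3571109 = 2243653 + 3571109 = 5814762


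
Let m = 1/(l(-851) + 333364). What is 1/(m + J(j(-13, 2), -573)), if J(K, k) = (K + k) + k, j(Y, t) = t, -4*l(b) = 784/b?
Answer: -283692960/324544745389 ≈ -0.00087413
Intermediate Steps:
l(b) = -196/b
J(K, k) = K + 2*k
m = 851/283692960 (m = 1/(-196/(-851) + 333364) = 1/(-196*(-1/851) + 333364) = 1/(196/851 + 333364) = 1/(283692960/851) = 851/283692960 ≈ 2.9997e-6)
1/(m + J(j(-13, 2), -573)) = 1/(851/283692960 + (2 + 2*(-573))) = 1/(851/283692960 + (2 - 1146)) = 1/(851/283692960 - 1144) = 1/(-324544745389/283692960) = -283692960/324544745389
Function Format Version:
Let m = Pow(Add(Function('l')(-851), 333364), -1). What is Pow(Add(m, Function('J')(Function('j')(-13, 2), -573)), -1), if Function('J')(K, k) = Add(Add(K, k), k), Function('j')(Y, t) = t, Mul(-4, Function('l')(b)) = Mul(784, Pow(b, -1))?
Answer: Rational(-283692960, 324544745389) ≈ -0.00087413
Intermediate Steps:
Function('l')(b) = Mul(-196, Pow(b, -1)) (Function('l')(b) = Mul(Rational(-1, 4), Mul(784, Pow(b, -1))) = Mul(-196, Pow(b, -1)))
Function('J')(K, k) = Add(K, Mul(2, k))
m = Rational(851, 283692960) (m = Pow(Add(Mul(-196, Pow(-851, -1)), 333364), -1) = Pow(Add(Mul(-196, Rational(-1, 851)), 333364), -1) = Pow(Add(Rational(196, 851), 333364), -1) = Pow(Rational(283692960, 851), -1) = Rational(851, 283692960) ≈ 2.9997e-6)
Pow(Add(m, Function('J')(Function('j')(-13, 2), -573)), -1) = Pow(Add(Rational(851, 283692960), Add(2, Mul(2, -573))), -1) = Pow(Add(Rational(851, 283692960), Add(2, -1146)), -1) = Pow(Add(Rational(851, 283692960), -1144), -1) = Pow(Rational(-324544745389, 283692960), -1) = Rational(-283692960, 324544745389)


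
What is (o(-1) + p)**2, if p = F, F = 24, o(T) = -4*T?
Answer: 784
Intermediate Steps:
p = 24
(o(-1) + p)**2 = (-4*(-1) + 24)**2 = (4 + 24)**2 = 28**2 = 784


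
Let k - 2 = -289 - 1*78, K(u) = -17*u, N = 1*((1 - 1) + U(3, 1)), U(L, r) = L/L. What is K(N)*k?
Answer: 6205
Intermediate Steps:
U(L, r) = 1
N = 1 (N = 1*((1 - 1) + 1) = 1*(0 + 1) = 1*1 = 1)
k = -365 (k = 2 + (-289 - 1*78) = 2 + (-289 - 78) = 2 - 367 = -365)
K(N)*k = -17*1*(-365) = -17*(-365) = 6205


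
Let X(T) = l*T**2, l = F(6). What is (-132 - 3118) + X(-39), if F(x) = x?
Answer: 5876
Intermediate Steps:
l = 6
X(T) = 6*T**2
(-132 - 3118) + X(-39) = (-132 - 3118) + 6*(-39)**2 = -3250 + 6*1521 = -3250 + 9126 = 5876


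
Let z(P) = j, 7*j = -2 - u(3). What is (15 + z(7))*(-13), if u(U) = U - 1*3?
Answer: -1339/7 ≈ -191.29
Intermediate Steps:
u(U) = -3 + U (u(U) = U - 3 = -3 + U)
j = -2/7 (j = (-2 - (-3 + 3))/7 = (-2 - 1*0)/7 = (-2 + 0)/7 = (⅐)*(-2) = -2/7 ≈ -0.28571)
z(P) = -2/7
(15 + z(7))*(-13) = (15 - 2/7)*(-13) = (103/7)*(-13) = -1339/7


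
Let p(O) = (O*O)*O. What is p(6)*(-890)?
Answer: -192240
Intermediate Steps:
p(O) = O³ (p(O) = O²*O = O³)
p(6)*(-890) = 6³*(-890) = 216*(-890) = -192240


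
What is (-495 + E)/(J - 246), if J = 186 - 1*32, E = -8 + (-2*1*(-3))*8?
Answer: 455/92 ≈ 4.9456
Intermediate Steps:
E = 40 (E = -8 - 2*(-3)*8 = -8 + 6*8 = -8 + 48 = 40)
J = 154 (J = 186 - 32 = 154)
(-495 + E)/(J - 246) = (-495 + 40)/(154 - 246) = -455/(-92) = -455*(-1/92) = 455/92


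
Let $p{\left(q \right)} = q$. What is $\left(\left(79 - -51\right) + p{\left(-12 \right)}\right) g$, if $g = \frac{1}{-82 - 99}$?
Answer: $- \frac{118}{181} \approx -0.65193$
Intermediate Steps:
$g = - \frac{1}{181}$ ($g = \frac{1}{-181} = - \frac{1}{181} \approx -0.0055249$)
$\left(\left(79 - -51\right) + p{\left(-12 \right)}\right) g = \left(\left(79 - -51\right) - 12\right) \left(- \frac{1}{181}\right) = \left(\left(79 + 51\right) - 12\right) \left(- \frac{1}{181}\right) = \left(130 - 12\right) \left(- \frac{1}{181}\right) = 118 \left(- \frac{1}{181}\right) = - \frac{118}{181}$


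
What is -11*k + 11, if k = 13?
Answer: -132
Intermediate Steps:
-11*k + 11 = -11*13 + 11 = -143 + 11 = -132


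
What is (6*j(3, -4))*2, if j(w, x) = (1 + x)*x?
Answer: 144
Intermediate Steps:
j(w, x) = x*(1 + x)
(6*j(3, -4))*2 = (6*(-4*(1 - 4)))*2 = (6*(-4*(-3)))*2 = (6*12)*2 = 72*2 = 144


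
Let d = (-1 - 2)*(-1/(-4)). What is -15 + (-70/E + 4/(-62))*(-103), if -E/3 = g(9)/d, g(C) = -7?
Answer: -16483/62 ≈ -265.85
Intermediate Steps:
d = -3/4 (d = -(-3)*(-1)/4 = -3*1/4 = -3/4 ≈ -0.75000)
E = -28 (E = -(-21)/(-3/4) = -(-21)*(-4)/3 = -3*28/3 = -28)
-15 + (-70/E + 4/(-62))*(-103) = -15 + (-70/(-28) + 4/(-62))*(-103) = -15 + (-70*(-1/28) + 4*(-1/62))*(-103) = -15 + (5/2 - 2/31)*(-103) = -15 + (151/62)*(-103) = -15 - 15553/62 = -16483/62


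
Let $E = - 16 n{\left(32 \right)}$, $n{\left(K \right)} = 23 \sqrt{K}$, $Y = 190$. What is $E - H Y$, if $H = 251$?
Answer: $-47690 - 1472 \sqrt{2} \approx -49772.0$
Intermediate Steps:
$E = - 1472 \sqrt{2}$ ($E = - 16 \cdot 23 \sqrt{32} = - 16 \cdot 23 \cdot 4 \sqrt{2} = - 16 \cdot 92 \sqrt{2} = - 1472 \sqrt{2} \approx -2081.7$)
$E - H Y = - 1472 \sqrt{2} - 251 \cdot 190 = - 1472 \sqrt{2} - 47690 = -47690 - 1472 \sqrt{2}$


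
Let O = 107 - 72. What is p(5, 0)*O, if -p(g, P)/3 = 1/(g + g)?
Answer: -21/2 ≈ -10.500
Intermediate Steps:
O = 35
p(g, P) = -3/(2*g) (p(g, P) = -3/(g + g) = -3*1/(2*g) = -3/(2*g))
p(5, 0)*O = -3/2/5*35 = -3/2*⅕*35 = -3/10*35 = -21/2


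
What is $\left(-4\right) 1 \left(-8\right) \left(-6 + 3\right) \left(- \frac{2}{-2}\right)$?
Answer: $-96$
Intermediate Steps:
$\left(-4\right) 1 \left(-8\right) \left(-6 + 3\right) \left(- \frac{2}{-2}\right) = \left(-4\right) \left(-8\right) \left(- 3 \left(\left(-2\right) \left(- \frac{1}{2}\right)\right)\right) = 32 \left(\left(-3\right) 1\right) = 32 \left(-3\right) = -96$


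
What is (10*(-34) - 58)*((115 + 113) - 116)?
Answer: -44576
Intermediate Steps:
(10*(-34) - 58)*((115 + 113) - 116) = (-340 - 58)*(228 - 116) = -398*112 = -44576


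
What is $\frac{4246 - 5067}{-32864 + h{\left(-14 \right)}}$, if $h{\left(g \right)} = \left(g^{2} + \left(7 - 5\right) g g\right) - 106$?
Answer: $\frac{821}{32382} \approx 0.025354$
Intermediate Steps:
$h{\left(g \right)} = -106 + 3 g^{2}$ ($h{\left(g \right)} = \left(g^{2} + 2 g g\right) - 106 = \left(g^{2} + 2 g^{2}\right) - 106 = 3 g^{2} - 106 = -106 + 3 g^{2}$)
$\frac{4246 - 5067}{-32864 + h{\left(-14 \right)}} = \frac{4246 - 5067}{-32864 - \left(106 - 3 \left(-14\right)^{2}\right)} = - \frac{821}{-32864 + \left(-106 + 3 \cdot 196\right)} = - \frac{821}{-32864 + \left(-106 + 588\right)} = - \frac{821}{-32864 + 482} = - \frac{821}{-32382} = \left(-821\right) \left(- \frac{1}{32382}\right) = \frac{821}{32382}$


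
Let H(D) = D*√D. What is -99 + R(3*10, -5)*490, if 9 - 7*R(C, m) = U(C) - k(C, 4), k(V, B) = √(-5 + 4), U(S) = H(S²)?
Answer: -1889469 + 70*I ≈ -1.8895e+6 + 70.0*I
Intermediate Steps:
H(D) = D^(3/2)
U(S) = (S²)^(3/2)
k(V, B) = I (k(V, B) = √(-1) = I)
R(C, m) = 9/7 - (C²)^(3/2)/7 + I/7 (R(C, m) = 9/7 - ((C²)^(3/2) - I)/7 = 9/7 + (-(C²)^(3/2)/7 + I/7) = 9/7 - (C²)^(3/2)/7 + I/7)
-99 + R(3*10, -5)*490 = -99 + (9/7 - ((3*10)²)^(3/2)/7 + I/7)*490 = -99 + (9/7 - (30²)^(3/2)/7 + I/7)*490 = -99 + (9/7 - 900^(3/2)/7 + I/7)*490 = -99 + (9/7 - ⅐*27000 + I/7)*490 = -99 + (9/7 - 27000/7 + I/7)*490 = -99 + (-26991/7 + I/7)*490 = -99 + (-1889370 + 70*I) = -1889469 + 70*I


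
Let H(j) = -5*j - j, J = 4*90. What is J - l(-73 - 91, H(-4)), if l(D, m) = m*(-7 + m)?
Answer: -48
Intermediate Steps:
J = 360
H(j) = -6*j
J - l(-73 - 91, H(-4)) = 360 - (-6*(-4))*(-7 - 6*(-4)) = 360 - 24*(-7 + 24) = 360 - 24*17 = 360 - 1*408 = 360 - 408 = -48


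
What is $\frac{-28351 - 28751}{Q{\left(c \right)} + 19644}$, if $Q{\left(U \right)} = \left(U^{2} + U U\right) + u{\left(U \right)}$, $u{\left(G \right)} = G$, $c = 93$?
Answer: $- \frac{19034}{12345} \approx -1.5418$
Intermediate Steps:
$Q{\left(U \right)} = U + 2 U^{2}$ ($Q{\left(U \right)} = \left(U^{2} + U U\right) + U = \left(U^{2} + U^{2}\right) + U = 2 U^{2} + U = U + 2 U^{2}$)
$\frac{-28351 - 28751}{Q{\left(c \right)} + 19644} = \frac{-28351 - 28751}{93 \left(1 + 2 \cdot 93\right) + 19644} = - \frac{57102}{93 \left(1 + 186\right) + 19644} = - \frac{57102}{93 \cdot 187 + 19644} = - \frac{57102}{17391 + 19644} = - \frac{57102}{37035} = \left(-57102\right) \frac{1}{37035} = - \frac{19034}{12345}$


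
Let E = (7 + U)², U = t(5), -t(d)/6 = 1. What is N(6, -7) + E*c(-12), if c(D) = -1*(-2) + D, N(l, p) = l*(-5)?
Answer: -40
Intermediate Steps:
t(d) = -6 (t(d) = -6*1 = -6)
U = -6
N(l, p) = -5*l
c(D) = 2 + D
E = 1 (E = (7 - 6)² = 1² = 1)
N(6, -7) + E*c(-12) = -5*6 + 1*(2 - 12) = -30 + 1*(-10) = -30 - 10 = -40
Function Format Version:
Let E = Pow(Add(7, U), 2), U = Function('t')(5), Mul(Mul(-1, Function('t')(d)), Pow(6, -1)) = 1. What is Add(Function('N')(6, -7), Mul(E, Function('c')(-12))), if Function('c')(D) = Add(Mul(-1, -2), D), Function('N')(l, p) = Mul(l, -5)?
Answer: -40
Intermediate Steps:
Function('t')(d) = -6 (Function('t')(d) = Mul(-6, 1) = -6)
U = -6
Function('N')(l, p) = Mul(-5, l)
Function('c')(D) = Add(2, D)
E = 1 (E = Pow(Add(7, -6), 2) = Pow(1, 2) = 1)
Add(Function('N')(6, -7), Mul(E, Function('c')(-12))) = Add(Mul(-5, 6), Mul(1, Add(2, -12))) = Add(-30, Mul(1, -10)) = Add(-30, -10) = -40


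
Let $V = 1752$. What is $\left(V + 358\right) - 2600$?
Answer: $-490$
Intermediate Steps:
$\left(V + 358\right) - 2600 = \left(1752 + 358\right) - 2600 = 2110 - 2600 = -490$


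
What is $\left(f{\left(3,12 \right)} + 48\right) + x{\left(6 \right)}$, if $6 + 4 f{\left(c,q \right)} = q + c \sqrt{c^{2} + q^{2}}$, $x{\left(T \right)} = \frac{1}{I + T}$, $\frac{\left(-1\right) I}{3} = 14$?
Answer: $\frac{1781}{36} + \frac{9 \sqrt{17}}{4} \approx 58.749$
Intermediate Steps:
$I = -42$ ($I = \left(-3\right) 14 = -42$)
$x{\left(T \right)} = \frac{1}{-42 + T}$
$f{\left(c,q \right)} = - \frac{3}{2} + \frac{q}{4} + \frac{c \sqrt{c^{2} + q^{2}}}{4}$ ($f{\left(c,q \right)} = - \frac{3}{2} + \frac{q + c \sqrt{c^{2} + q^{2}}}{4} = - \frac{3}{2} + \left(\frac{q}{4} + \frac{c \sqrt{c^{2} + q^{2}}}{4}\right) = - \frac{3}{2} + \frac{q}{4} + \frac{c \sqrt{c^{2} + q^{2}}}{4}$)
$\left(f{\left(3,12 \right)} + 48\right) + x{\left(6 \right)} = \left(\left(- \frac{3}{2} + \frac{1}{4} \cdot 12 + \frac{1}{4} \cdot 3 \sqrt{3^{2} + 12^{2}}\right) + 48\right) + \frac{1}{-42 + 6} = \left(\left(- \frac{3}{2} + 3 + \frac{1}{4} \cdot 3 \sqrt{9 + 144}\right) + 48\right) + \frac{1}{-36} = \left(\left(- \frac{3}{2} + 3 + \frac{1}{4} \cdot 3 \sqrt{153}\right) + 48\right) - \frac{1}{36} = \left(\left(- \frac{3}{2} + 3 + \frac{1}{4} \cdot 3 \cdot 3 \sqrt{17}\right) + 48\right) - \frac{1}{36} = \left(\left(- \frac{3}{2} + 3 + \frac{9 \sqrt{17}}{4}\right) + 48\right) - \frac{1}{36} = \left(\left(\frac{3}{2} + \frac{9 \sqrt{17}}{4}\right) + 48\right) - \frac{1}{36} = \left(\frac{99}{2} + \frac{9 \sqrt{17}}{4}\right) - \frac{1}{36} = \frac{1781}{36} + \frac{9 \sqrt{17}}{4}$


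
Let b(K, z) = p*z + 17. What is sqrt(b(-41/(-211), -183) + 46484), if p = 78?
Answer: sqrt(32227) ≈ 179.52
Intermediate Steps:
b(K, z) = 17 + 78*z (b(K, z) = 78*z + 17 = 17 + 78*z)
sqrt(b(-41/(-211), -183) + 46484) = sqrt((17 + 78*(-183)) + 46484) = sqrt((17 - 14274) + 46484) = sqrt(-14257 + 46484) = sqrt(32227)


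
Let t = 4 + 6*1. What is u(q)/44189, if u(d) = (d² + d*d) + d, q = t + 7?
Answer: 595/44189 ≈ 0.013465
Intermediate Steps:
t = 10 (t = 4 + 6 = 10)
q = 17 (q = 10 + 7 = 17)
u(d) = d + 2*d² (u(d) = (d² + d²) + d = 2*d² + d = d + 2*d²)
u(q)/44189 = (17*(1 + 2*17))/44189 = (17*(1 + 34))*(1/44189) = (17*35)*(1/44189) = 595*(1/44189) = 595/44189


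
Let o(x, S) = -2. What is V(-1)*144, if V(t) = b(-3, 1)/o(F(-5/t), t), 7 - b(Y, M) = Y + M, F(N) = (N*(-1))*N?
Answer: -648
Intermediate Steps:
F(N) = -N² (F(N) = (-N)*N = -N²)
b(Y, M) = 7 - M - Y (b(Y, M) = 7 - (Y + M) = 7 - (M + Y) = 7 + (-M - Y) = 7 - M - Y)
V(t) = -9/2 (V(t) = (7 - 1*1 - 1*(-3))/(-2) = (7 - 1 + 3)*(-½) = 9*(-½) = -9/2)
V(-1)*144 = -9/2*144 = -648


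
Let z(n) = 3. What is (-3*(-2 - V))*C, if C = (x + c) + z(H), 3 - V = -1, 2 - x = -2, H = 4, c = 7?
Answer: 252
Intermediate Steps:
x = 4 (x = 2 - 1*(-2) = 2 + 2 = 4)
V = 4 (V = 3 - 1*(-1) = 3 + 1 = 4)
C = 14 (C = (4 + 7) + 3 = 11 + 3 = 14)
(-3*(-2 - V))*C = -3*(-2 - 1*4)*14 = -3*(-2 - 4)*14 = -3*(-6)*14 = 18*14 = 252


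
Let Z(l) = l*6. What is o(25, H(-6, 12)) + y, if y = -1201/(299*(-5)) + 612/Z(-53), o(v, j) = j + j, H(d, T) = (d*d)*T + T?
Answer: 70271843/79235 ≈ 886.88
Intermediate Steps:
H(d, T) = T + T*d² (H(d, T) = d²*T + T = T*d² + T = T + T*d²)
o(v, j) = 2*j
Z(l) = 6*l
y = -88837/79235 (y = -1201/(299*(-5)) + 612/((6*(-53))) = -1201/(-1495) + 612/(-318) = -1201*(-1/1495) + 612*(-1/318) = 1201/1495 - 102/53 = -88837/79235 ≈ -1.1212)
o(25, H(-6, 12)) + y = 2*(12*(1 + (-6)²)) - 88837/79235 = 2*(12*(1 + 36)) - 88837/79235 = 2*(12*37) - 88837/79235 = 2*444 - 88837/79235 = 888 - 88837/79235 = 70271843/79235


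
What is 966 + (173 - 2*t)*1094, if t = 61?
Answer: 56760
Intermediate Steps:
966 + (173 - 2*t)*1094 = 966 + (173 - 2*61)*1094 = 966 + (173 - 1*122)*1094 = 966 + (173 - 122)*1094 = 966 + 51*1094 = 966 + 55794 = 56760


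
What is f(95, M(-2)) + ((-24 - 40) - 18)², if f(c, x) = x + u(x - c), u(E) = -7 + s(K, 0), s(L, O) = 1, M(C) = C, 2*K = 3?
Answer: 6716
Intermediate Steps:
K = 3/2 (K = (½)*3 = 3/2 ≈ 1.5000)
u(E) = -6 (u(E) = -7 + 1 = -6)
f(c, x) = -6 + x (f(c, x) = x - 6 = -6 + x)
f(95, M(-2)) + ((-24 - 40) - 18)² = (-6 - 2) + ((-24 - 40) - 18)² = -8 + (-64 - 18)² = -8 + (-82)² = -8 + 6724 = 6716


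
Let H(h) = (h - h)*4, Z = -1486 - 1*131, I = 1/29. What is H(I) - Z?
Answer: 1617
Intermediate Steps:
I = 1/29 ≈ 0.034483
Z = -1617 (Z = -1486 - 131 = -1617)
H(h) = 0 (H(h) = 0*4 = 0)
H(I) - Z = 0 - 1*(-1617) = 0 + 1617 = 1617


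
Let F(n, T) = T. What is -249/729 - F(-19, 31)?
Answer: -7616/243 ≈ -31.342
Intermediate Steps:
-249/729 - F(-19, 31) = -249/729 - 1*31 = -249*1/729 - 31 = -83/243 - 31 = -7616/243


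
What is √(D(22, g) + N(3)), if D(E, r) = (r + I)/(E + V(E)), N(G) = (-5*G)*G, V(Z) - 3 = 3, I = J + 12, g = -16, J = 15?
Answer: I*√8743/14 ≈ 6.6789*I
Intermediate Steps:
I = 27 (I = 15 + 12 = 27)
V(Z) = 6 (V(Z) = 3 + 3 = 6)
N(G) = -5*G²
D(E, r) = (27 + r)/(6 + E) (D(E, r) = (r + 27)/(E + 6) = (27 + r)/(6 + E))
√(D(22, g) + N(3)) = √((27 - 16)/(6 + 22) - 5*3²) = √(11/28 - 5*9) = √((1/28)*11 - 45) = √(11/28 - 45) = √(-1249/28) = I*√8743/14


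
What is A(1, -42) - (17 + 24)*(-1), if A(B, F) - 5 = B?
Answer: 47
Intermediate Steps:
A(B, F) = 5 + B
A(1, -42) - (17 + 24)*(-1) = (5 + 1) - (17 + 24)*(-1) = 6 - 41*(-1) = 6 - 1*(-41) = 6 + 41 = 47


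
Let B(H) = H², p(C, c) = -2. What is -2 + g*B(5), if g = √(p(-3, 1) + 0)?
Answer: -2 + 25*I*√2 ≈ -2.0 + 35.355*I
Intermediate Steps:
g = I*√2 (g = √(-2 + 0) = √(-2) = I*√2 ≈ 1.4142*I)
-2 + g*B(5) = -2 + (I*√2)*5² = -2 + (I*√2)*25 = -2 + 25*I*√2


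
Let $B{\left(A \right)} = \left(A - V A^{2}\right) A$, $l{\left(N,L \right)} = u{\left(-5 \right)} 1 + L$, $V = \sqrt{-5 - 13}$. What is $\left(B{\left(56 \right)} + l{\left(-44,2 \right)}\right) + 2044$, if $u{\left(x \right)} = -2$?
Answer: $5180 - 526848 i \sqrt{2} \approx 5180.0 - 7.4508 \cdot 10^{5} i$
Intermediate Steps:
$V = 3 i \sqrt{2}$ ($V = \sqrt{-18} = 3 i \sqrt{2} \approx 4.2426 i$)
$l{\left(N,L \right)} = -2 + L$ ($l{\left(N,L \right)} = \left(-2\right) 1 + L = -2 + L$)
$B{\left(A \right)} = A \left(A - 3 i \sqrt{2} A^{2}\right)$ ($B{\left(A \right)} = \left(A - 3 i \sqrt{2} A^{2}\right) A = A \left(A - 3 i \sqrt{2} A^{2}\right)$)
$\left(B{\left(56 \right)} + l{\left(-44,2 \right)}\right) + 2044 = \left(56^{2} \left(1 - 3 i 56 \sqrt{2}\right) + \left(-2 + 2\right)\right) + 2044 = \left(3136 \left(1 - 168 i \sqrt{2}\right) + 0\right) + 2044 = \left(\left(3136 - 526848 i \sqrt{2}\right) + 0\right) + 2044 = \left(3136 - 526848 i \sqrt{2}\right) + 2044 = 5180 - 526848 i \sqrt{2}$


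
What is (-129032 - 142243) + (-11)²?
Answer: -271154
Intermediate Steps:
(-129032 - 142243) + (-11)² = -271275 + 121 = -271154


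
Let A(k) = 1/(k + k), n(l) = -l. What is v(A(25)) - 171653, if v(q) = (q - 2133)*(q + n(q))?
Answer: -171653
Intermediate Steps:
A(k) = 1/(2*k)
v(q) = 0 (v(q) = (q - 2133)*(q - q) = (-2133 + q)*0 = 0)
v(A(25)) - 171653 = 0 - 171653 = -171653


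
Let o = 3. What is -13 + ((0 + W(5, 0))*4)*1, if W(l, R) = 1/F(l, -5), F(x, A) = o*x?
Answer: -191/15 ≈ -12.733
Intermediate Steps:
F(x, A) = 3*x
W(l, R) = 1/(3*l)
-13 + ((0 + W(5, 0))*4)*1 = -13 + ((0 + (⅓)/5)*4)*1 = -13 + ((0 + (⅓)*(⅕))*4)*1 = -13 + ((0 + 1/15)*4)*1 = -13 + ((1/15)*4)*1 = -13 + (4/15)*1 = -13 + 4/15 = -191/15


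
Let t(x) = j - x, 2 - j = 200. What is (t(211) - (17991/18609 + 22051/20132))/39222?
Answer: -5703660169/544221792968 ≈ -0.010480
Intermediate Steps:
j = -198 (j = 2 - 1*200 = 2 - 200 = -198)
t(x) = -198 - x
(t(211) - (17991/18609 + 22051/20132))/39222 = ((-198 - 1*211) - (17991/18609 + 22051/20132))/39222 = ((-198 - 211) - (17991*(1/18609) + 22051*(1/20132)))*(1/39222) = (-409 - (5997/6203 + 22051/20132))*(1/39222) = (-409 - 1*257513957/124878796)*(1/39222) = (-409 - 257513957/124878796)*(1/39222) = -51332941521/124878796*1/39222 = -5703660169/544221792968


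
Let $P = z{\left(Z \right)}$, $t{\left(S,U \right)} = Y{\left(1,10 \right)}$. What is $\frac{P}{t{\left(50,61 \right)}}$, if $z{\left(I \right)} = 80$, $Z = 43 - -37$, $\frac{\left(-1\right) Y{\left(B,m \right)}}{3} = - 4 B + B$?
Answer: $\frac{80}{9} \approx 8.8889$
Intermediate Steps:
$Y{\left(B,m \right)} = 9 B$ ($Y{\left(B,m \right)} = - 3 \left(- 4 B + B\right) = - 3 \left(- 3 B\right) = 9 B$)
$Z = 80$ ($Z = 43 + 37 = 80$)
$t{\left(S,U \right)} = 9$ ($t{\left(S,U \right)} = 9 \cdot 1 = 9$)
$P = 80$
$\frac{P}{t{\left(50,61 \right)}} = \frac{80}{9}$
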